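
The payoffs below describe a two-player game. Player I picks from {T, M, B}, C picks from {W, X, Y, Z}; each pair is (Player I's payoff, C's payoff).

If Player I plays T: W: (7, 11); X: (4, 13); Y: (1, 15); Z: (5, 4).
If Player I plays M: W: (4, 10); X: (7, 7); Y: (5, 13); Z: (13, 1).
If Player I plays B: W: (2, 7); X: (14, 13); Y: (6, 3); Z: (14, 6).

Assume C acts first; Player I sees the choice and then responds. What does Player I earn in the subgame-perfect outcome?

14

Player I best-responds to each possible C move:
- W: Player I compares 7, 4, 2 and picks T; C would get 11.
- X: Player I compares 4, 7, 14 and picks B; C would get 13.
- Y: Player I compares 1, 5, 6 and picks B; C would get 3.
- Z: Player I compares 5, 13, 14 and picks B; C would get 6.
C's induced payoffs are 11, 13, 3, 6, so C commits to X. Subgame-perfect outcome: (B, X) with payoffs (14, 13).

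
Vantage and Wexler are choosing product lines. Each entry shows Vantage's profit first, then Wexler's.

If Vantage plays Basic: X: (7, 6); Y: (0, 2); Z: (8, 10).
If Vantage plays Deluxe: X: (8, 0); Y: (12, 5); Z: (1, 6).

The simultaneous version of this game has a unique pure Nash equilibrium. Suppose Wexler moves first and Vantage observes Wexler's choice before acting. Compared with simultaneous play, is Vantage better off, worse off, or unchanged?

Solve by backward induction (Wexler leads).
- X: BR = Deluxe, leader payoff 0.
- Y: BR = Deluxe, leader payoff 5.
- Z: BR = Basic, leader payoff 10.
Maximizing over 0, 5, 10, Wexler chooses Z. Subgame-perfect outcome: (Basic, Z) with payoffs (8, 10).
Now find the simultaneous Nash equilibrium.
Vantage's best replies: X→Deluxe; Y→Deluxe; Z→Basic.
Wexler's best replies: Basic→Z; Deluxe→Z.
The unique mutual best reply is (Basic, Z), giving (8, 10).
Vantage earns 8 sequentially versus 8 at the Nash outcome: unchanged.

unchanged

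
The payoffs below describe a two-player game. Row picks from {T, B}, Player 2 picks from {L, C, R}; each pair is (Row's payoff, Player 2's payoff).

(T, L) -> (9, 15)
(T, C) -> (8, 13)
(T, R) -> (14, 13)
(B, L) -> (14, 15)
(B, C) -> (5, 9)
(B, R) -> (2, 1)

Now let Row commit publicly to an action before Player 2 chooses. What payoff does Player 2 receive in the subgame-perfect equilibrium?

Backward induction with Row moving first.
- T: BR = L, leader payoff 9.
- B: BR = L, leader payoff 14.
Among 9, 14, the best is 14 at B. Subgame-perfect outcome: (B, L) with payoffs (14, 15).

15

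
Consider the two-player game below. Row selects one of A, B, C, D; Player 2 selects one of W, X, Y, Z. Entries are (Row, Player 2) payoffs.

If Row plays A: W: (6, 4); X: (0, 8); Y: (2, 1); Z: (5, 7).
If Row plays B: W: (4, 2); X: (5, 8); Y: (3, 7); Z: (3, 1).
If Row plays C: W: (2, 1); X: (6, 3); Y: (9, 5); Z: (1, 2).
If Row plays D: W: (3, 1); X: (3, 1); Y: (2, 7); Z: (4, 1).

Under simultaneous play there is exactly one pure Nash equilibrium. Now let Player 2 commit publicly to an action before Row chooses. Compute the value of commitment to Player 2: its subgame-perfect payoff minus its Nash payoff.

2

Work backward from Row's decision.
- W: Row compares 6, 4, 2, 3 and picks A; Player 2 would get 4.
- X: Row compares 0, 5, 6, 3 and picks C; Player 2 would get 3.
- Y: Row compares 2, 3, 9, 2 and picks C; Player 2 would get 5.
- Z: Row compares 5, 3, 1, 4 and picks A; Player 2 would get 7.
Player 2's induced payoffs are 4, 3, 5, 7, so Player 2 commits to Z. Subgame-perfect outcome: (A, Z) with payoffs (5, 7).
Under simultaneous play:
Row's best replies: W→A; X→C; Y→C; Z→A.
Player 2's best replies: A→X; B→X; C→Y; D→Y.
The unique mutual best reply is (C, Y), giving (9, 5).
Player 2's commitment gain: 7 − 5 = 2.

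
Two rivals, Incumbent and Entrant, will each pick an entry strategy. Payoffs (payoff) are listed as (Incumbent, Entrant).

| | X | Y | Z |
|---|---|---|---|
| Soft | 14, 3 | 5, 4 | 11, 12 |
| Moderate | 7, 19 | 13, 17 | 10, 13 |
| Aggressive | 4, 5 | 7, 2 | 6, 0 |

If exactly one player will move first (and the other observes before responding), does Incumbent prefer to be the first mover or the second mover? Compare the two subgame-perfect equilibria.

If Incumbent leads: Entrant's best replies are Soft→Z, Moderate→X, Aggressive→X; Incumbent's induced payoffs 11, 7, 4; outcome (Soft, Z), payoffs (11, 12).
If Entrant leads: Incumbent's best replies are X→Soft, Y→Moderate, Z→Soft; Entrant's induced payoffs 3, 17, 12; outcome (Moderate, Y), payoffs (13, 17).
Incumbent gets 11 moving first and 13 moving second, so Incumbent prefers to move second.

second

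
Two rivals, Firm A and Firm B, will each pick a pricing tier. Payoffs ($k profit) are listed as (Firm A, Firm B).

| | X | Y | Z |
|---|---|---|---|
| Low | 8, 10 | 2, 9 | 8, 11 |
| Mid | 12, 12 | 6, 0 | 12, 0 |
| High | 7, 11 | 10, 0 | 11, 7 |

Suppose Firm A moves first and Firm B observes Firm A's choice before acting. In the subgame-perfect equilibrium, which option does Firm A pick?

Mid

Firm B best-responds to each possible Firm A move:
- Low: Firm B compares 10, 9, 11 and picks Z; Firm A would get 8.
- Mid: Firm B compares 12, 0, 0 and picks X; Firm A would get 12.
- High: Firm B compares 11, 0, 7 and picks X; Firm A would get 7.
Maximizing over 8, 12, 7, Firm A chooses Mid. Subgame-perfect outcome: (Mid, X) with payoffs (12, 12).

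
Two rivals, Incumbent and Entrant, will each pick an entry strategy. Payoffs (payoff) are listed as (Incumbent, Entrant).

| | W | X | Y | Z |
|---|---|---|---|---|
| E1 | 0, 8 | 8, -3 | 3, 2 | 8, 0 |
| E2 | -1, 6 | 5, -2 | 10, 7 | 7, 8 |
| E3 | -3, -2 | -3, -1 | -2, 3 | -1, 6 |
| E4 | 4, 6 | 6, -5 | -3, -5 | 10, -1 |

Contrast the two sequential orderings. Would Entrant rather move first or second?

If Incumbent leads: Entrant's best replies are E1→W, E2→Z, E3→Z, E4→W; Incumbent's induced payoffs 0, 7, -1, 4; outcome (E2, Z), payoffs (7, 8).
If Entrant leads: Incumbent's best replies are W→E4, X→E1, Y→E2, Z→E4; Entrant's induced payoffs 6, -3, 7, -1; outcome (E2, Y), payoffs (10, 7).
Entrant gets 7 moving first and 8 moving second, so Entrant prefers to move second.

second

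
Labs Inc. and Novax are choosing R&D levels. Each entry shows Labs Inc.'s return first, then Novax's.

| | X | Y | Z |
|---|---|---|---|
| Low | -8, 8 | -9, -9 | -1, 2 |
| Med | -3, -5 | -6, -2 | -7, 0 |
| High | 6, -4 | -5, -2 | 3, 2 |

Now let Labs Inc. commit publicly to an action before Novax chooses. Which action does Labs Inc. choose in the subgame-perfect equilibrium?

High

Novax best-responds to each possible Labs Inc. move:
- Low: Novax compares 8, -9, 2 and picks X; Labs Inc. would get -8.
- Med: Novax compares -5, -2, 0 and picks Z; Labs Inc. would get -7.
- High: Novax compares -4, -2, 2 and picks Z; Labs Inc. would get 3.
Labs Inc.'s induced payoffs are -8, -7, 3, so Labs Inc. commits to High. Subgame-perfect outcome: (High, Z) with payoffs (3, 2).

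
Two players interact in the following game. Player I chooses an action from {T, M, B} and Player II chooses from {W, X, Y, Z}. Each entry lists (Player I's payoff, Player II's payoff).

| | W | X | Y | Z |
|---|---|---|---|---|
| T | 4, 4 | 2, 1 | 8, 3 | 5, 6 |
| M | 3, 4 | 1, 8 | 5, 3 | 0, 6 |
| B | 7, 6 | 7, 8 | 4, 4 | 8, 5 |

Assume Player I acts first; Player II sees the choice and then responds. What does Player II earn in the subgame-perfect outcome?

8

Solve by backward induction (Player I leads).
- T: Player II compares 4, 1, 3, 6 and picks Z; Player I would get 5.
- M: Player II compares 4, 8, 3, 6 and picks X; Player I would get 1.
- B: Player II compares 6, 8, 4, 5 and picks X; Player I would get 7.
Player I's induced payoffs are 5, 1, 7, so Player I commits to B. Subgame-perfect outcome: (B, X) with payoffs (7, 8).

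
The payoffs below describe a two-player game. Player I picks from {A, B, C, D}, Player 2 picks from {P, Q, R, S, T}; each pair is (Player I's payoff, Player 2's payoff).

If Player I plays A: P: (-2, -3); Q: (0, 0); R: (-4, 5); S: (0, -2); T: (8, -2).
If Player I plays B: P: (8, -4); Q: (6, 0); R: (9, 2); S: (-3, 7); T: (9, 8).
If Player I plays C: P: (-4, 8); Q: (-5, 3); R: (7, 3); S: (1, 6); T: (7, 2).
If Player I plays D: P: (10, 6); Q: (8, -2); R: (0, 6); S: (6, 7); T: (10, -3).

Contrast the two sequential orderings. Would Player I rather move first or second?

If Player I leads: Player 2's best replies are A→R, B→T, C→P, D→S; Player I's induced payoffs -4, 9, -4, 6; outcome (B, T), payoffs (9, 8).
If Player 2 leads: Player I's best replies are P→D, Q→D, R→B, S→D, T→D; Player 2's induced payoffs 6, -2, 2, 7, -3; outcome (D, S), payoffs (6, 7).
Player I gets 9 moving first and 6 moving second, so Player I prefers to move first.

first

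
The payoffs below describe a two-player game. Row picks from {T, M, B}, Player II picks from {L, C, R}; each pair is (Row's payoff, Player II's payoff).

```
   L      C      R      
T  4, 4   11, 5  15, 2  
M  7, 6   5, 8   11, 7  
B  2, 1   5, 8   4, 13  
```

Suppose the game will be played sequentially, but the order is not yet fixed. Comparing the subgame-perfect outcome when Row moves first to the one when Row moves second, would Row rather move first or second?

If Row leads: Player II's best replies are T→C, M→C, B→R; Row's induced payoffs 11, 5, 4; outcome (T, C), payoffs (11, 5).
If Player II leads: Row's best replies are L→M, C→T, R→T; Player II's induced payoffs 6, 5, 2; outcome (M, L), payoffs (7, 6).
Row gets 11 moving first and 7 moving second, so Row prefers to move first.

first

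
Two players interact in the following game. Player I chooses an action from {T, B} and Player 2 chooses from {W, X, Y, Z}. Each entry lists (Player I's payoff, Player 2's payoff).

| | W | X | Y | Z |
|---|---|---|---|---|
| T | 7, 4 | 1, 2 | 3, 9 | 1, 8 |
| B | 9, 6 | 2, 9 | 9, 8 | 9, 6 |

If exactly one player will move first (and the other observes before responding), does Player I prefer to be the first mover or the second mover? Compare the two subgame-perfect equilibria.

first

If Player I leads: Player 2's best replies are T→Y, B→X; Player I's induced payoffs 3, 2; outcome (T, Y), payoffs (3, 9).
If Player 2 leads: Player I's best replies are W→B, X→B, Y→B, Z→B; Player 2's induced payoffs 6, 9, 8, 6; outcome (B, X), payoffs (2, 9).
Player I gets 3 moving first and 2 moving second, so Player I prefers to move first.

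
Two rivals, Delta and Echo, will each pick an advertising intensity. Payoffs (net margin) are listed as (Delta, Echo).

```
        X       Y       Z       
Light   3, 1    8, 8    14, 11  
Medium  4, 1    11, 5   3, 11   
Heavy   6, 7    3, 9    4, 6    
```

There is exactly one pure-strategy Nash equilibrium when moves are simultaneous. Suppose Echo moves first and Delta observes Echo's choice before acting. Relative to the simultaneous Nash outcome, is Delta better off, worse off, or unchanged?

unchanged

Work backward from Delta's decision.
- X: Delta compares 3, 4, 6 and picks Heavy; Echo would get 7.
- Y: Delta compares 8, 11, 3 and picks Medium; Echo would get 5.
- Z: Delta compares 14, 3, 4 and picks Light; Echo would get 11.
Maximizing over 7, 5, 11, Echo chooses Z. Subgame-perfect outcome: (Light, Z) with payoffs (14, 11).
Now find the simultaneous Nash equilibrium.
Delta's best replies: X→Heavy; Y→Medium; Z→Light.
Echo's best replies: Light→Z; Medium→Z; Heavy→Y.
Only (Light, Z) has each player best-responding; Nash payoffs (14, 11).
Delta earns 14 sequentially versus 14 at the Nash outcome: unchanged.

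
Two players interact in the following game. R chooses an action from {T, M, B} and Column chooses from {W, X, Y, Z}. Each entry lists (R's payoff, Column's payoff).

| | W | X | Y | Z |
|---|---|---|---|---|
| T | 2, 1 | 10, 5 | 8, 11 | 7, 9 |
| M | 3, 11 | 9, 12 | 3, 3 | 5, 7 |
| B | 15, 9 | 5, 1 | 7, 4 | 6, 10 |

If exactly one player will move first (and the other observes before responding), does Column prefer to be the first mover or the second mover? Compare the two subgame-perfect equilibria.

second

If R leads: Column's best replies are T→Y, M→X, B→Z; R's induced payoffs 8, 9, 6; outcome (M, X), payoffs (9, 12).
If Column leads: R's best replies are W→B, X→T, Y→T, Z→T; Column's induced payoffs 9, 5, 11, 9; outcome (T, Y), payoffs (8, 11).
Column gets 11 moving first and 12 moving second, so Column prefers to move second.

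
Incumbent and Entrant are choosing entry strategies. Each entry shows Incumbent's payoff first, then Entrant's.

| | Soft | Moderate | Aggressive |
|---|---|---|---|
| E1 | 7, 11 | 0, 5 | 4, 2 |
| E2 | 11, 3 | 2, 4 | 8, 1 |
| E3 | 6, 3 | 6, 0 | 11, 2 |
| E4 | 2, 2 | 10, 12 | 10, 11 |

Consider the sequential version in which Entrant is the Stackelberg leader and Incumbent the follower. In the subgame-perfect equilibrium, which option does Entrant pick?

Moderate

Work backward from Incumbent's decision.
- Soft → Incumbent plays E2 (best of 7, 11, 6, 2); Entrant gets 3.
- Moderate → Incumbent plays E4 (best of 0, 2, 6, 10); Entrant gets 12.
- Aggressive → Incumbent plays E3 (best of 4, 8, 11, 10); Entrant gets 2.
Among 3, 12, 2, the best is 12 at Moderate. Subgame-perfect outcome: (E4, Moderate) with payoffs (10, 12).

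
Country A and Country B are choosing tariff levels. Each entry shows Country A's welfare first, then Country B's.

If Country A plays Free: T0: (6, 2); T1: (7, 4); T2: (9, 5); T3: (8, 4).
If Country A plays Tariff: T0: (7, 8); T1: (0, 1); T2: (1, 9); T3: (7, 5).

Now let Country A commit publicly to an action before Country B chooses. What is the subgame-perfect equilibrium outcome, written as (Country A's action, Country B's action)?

Solve by backward induction (Country A leads).
- Free → Country B plays T2 (best of 2, 4, 5, 4); Country A gets 9.
- Tariff → Country B plays T2 (best of 8, 1, 9, 5); Country A gets 1.
Among 9, 1, the best is 9 at Free. Subgame-perfect outcome: (Free, T2) with payoffs (9, 5).

(Free, T2)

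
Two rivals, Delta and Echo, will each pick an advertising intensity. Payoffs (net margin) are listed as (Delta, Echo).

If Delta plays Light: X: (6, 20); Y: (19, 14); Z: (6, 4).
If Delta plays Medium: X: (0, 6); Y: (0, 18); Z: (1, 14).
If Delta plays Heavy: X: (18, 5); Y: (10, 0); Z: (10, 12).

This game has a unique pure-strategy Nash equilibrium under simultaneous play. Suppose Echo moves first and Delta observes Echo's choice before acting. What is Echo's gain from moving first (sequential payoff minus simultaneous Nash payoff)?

Work backward from Delta's decision.
- X → Delta plays Heavy (best of 6, 0, 18); Echo gets 5.
- Y → Delta plays Light (best of 19, 0, 10); Echo gets 14.
- Z → Delta plays Heavy (best of 6, 1, 10); Echo gets 12.
Echo's induced payoffs are 5, 14, 12, so Echo commits to Y. Subgame-perfect outcome: (Light, Y) with payoffs (19, 14).
Under simultaneous play:
Delta's best replies: X→Heavy; Y→Light; Z→Heavy.
Echo's best replies: Light→X; Medium→Y; Heavy→Z.
Only (Heavy, Z) has each player best-responding; Nash payoffs (10, 12).
Echo's commitment gain: 14 − 12 = 2.

2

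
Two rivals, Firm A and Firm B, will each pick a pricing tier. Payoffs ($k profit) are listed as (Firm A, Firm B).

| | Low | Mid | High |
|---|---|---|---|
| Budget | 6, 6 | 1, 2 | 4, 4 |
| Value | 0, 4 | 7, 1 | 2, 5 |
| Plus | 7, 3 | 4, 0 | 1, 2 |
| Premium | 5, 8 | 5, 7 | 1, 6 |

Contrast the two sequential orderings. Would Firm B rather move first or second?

first

If Firm A leads: Firm B's best replies are Budget→Low, Value→High, Plus→Low, Premium→Low; Firm A's induced payoffs 6, 2, 7, 5; outcome (Plus, Low), payoffs (7, 3).
If Firm B leads: Firm A's best replies are Low→Plus, Mid→Value, High→Budget; Firm B's induced payoffs 3, 1, 4; outcome (Budget, High), payoffs (4, 4).
Firm B gets 4 moving first and 3 moving second, so Firm B prefers to move first.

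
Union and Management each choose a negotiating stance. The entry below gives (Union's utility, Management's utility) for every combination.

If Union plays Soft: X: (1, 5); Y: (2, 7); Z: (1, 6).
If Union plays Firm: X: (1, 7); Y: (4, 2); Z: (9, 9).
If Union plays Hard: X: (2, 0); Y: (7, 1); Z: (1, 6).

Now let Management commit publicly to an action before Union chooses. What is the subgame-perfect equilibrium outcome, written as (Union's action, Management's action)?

(Firm, Z)

Union best-responds to each possible Management move:
- X: BR = Hard, leader payoff 0.
- Y: BR = Hard, leader payoff 1.
- Z: BR = Firm, leader payoff 9.
Management's induced payoffs are 0, 1, 9, so Management commits to Z. Subgame-perfect outcome: (Firm, Z) with payoffs (9, 9).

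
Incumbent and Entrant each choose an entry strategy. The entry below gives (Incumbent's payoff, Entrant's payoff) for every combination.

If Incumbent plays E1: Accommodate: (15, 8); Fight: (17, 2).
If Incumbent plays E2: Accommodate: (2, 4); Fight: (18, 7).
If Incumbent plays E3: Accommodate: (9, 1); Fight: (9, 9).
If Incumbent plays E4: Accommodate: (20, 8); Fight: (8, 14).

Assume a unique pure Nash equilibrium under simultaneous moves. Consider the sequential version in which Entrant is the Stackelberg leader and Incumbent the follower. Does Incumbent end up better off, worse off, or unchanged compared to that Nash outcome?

better off

Work backward from Incumbent's decision.
- Accommodate → Incumbent plays E4 (best of 15, 2, 9, 20); Entrant gets 8.
- Fight → Incumbent plays E2 (best of 17, 18, 9, 8); Entrant gets 7.
Entrant's induced payoffs are 8, 7, so Entrant commits to Accommodate. Subgame-perfect outcome: (E4, Accommodate) with payoffs (20, 8).
For the simultaneous game, intersect best replies.
Incumbent's best replies: Accommodate→E4; Fight→E2.
Entrant's best replies: E1→Accommodate; E2→Fight; E3→Fight; E4→Fight.
Only (E2, Fight) has each player best-responding; Nash payoffs (18, 7).
Incumbent earns 20 sequentially versus 18 at the Nash outcome: better off.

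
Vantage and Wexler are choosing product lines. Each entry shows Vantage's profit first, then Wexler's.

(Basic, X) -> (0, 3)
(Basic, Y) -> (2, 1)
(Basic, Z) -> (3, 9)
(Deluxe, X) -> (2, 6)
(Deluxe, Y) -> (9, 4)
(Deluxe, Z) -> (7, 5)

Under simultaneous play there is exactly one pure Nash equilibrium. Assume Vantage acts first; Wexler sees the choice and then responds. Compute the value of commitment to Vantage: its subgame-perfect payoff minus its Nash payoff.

1

Work backward from Wexler's decision.
- Basic → Wexler plays Z (best of 3, 1, 9); Vantage gets 3.
- Deluxe → Wexler plays X (best of 6, 4, 5); Vantage gets 2.
Among 3, 2, the best is 3 at Basic. Subgame-perfect outcome: (Basic, Z) with payoffs (3, 9).
Now find the simultaneous Nash equilibrium.
Vantage's best replies: X→Deluxe; Y→Deluxe; Z→Deluxe.
Wexler's best replies: Basic→Z; Deluxe→X.
Only (Deluxe, X) has each player best-responding; Nash payoffs (2, 6).
Vantage's commitment gain: 3 − 2 = 1.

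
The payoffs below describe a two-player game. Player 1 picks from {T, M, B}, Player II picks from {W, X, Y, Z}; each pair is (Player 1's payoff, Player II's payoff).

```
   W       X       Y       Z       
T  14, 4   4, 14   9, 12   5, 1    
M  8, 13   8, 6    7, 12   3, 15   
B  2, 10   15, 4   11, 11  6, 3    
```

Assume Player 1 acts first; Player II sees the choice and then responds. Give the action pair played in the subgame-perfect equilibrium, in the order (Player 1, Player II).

(B, Y)

Backward induction with Player 1 moving first.
- T: Player II compares 4, 14, 12, 1 and picks X; Player 1 would get 4.
- M: Player II compares 13, 6, 12, 15 and picks Z; Player 1 would get 3.
- B: Player II compares 10, 4, 11, 3 and picks Y; Player 1 would get 11.
Player 1's induced payoffs are 4, 3, 11, so Player 1 commits to B. Subgame-perfect outcome: (B, Y) with payoffs (11, 11).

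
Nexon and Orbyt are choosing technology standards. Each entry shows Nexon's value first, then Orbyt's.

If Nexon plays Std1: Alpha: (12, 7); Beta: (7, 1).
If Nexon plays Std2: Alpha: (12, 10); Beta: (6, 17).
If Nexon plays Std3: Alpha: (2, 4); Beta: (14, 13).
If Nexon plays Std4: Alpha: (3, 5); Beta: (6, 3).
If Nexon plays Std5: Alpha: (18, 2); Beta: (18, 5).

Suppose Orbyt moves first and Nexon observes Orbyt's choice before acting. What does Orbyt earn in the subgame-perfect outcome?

Nexon best-responds to each possible Orbyt move:
- Alpha: Nexon compares 12, 12, 2, 3, 18 and picks Std5; Orbyt would get 2.
- Beta: Nexon compares 7, 6, 14, 6, 18 and picks Std5; Orbyt would get 5.
Orbyt's induced payoffs are 2, 5, so Orbyt commits to Beta. Subgame-perfect outcome: (Std5, Beta) with payoffs (18, 5).

5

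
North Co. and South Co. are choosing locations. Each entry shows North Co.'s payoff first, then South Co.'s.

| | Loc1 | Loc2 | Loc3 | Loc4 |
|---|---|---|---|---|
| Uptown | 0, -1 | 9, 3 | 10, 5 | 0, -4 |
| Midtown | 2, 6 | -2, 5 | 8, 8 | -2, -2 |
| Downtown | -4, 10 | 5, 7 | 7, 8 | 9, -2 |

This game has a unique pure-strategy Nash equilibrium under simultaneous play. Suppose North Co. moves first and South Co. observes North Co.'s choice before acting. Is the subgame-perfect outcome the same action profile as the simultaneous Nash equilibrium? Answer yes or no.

yes

Work backward from South Co.'s decision.
- Uptown: BR = Loc3, leader payoff 10.
- Midtown: BR = Loc3, leader payoff 8.
- Downtown: BR = Loc1, leader payoff -4.
Among 10, 8, -4, the best is 10 at Uptown. Subgame-perfect outcome: (Uptown, Loc3) with payoffs (10, 5).
Now find the simultaneous Nash equilibrium.
North Co.'s best replies: Loc1→Midtown; Loc2→Uptown; Loc3→Uptown; Loc4→Downtown.
South Co.'s best replies: Uptown→Loc3; Midtown→Loc3; Downtown→Loc1.
Only (Uptown, Loc3) has each player best-responding; Nash payoffs (10, 5).
Sequential outcome (Uptown, Loc3) coincides with the Nash profile (Uptown, Loc3).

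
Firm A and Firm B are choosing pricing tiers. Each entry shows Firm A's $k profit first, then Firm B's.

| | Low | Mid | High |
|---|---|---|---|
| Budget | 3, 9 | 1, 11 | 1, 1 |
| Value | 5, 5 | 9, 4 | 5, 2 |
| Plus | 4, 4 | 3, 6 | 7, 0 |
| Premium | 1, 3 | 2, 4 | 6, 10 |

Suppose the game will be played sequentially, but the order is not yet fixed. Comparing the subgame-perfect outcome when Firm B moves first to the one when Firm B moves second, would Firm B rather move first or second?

second

If Firm A leads: Firm B's best replies are Budget→Mid, Value→Low, Plus→Mid, Premium→High; Firm A's induced payoffs 1, 5, 3, 6; outcome (Premium, High), payoffs (6, 10).
If Firm B leads: Firm A's best replies are Low→Value, Mid→Value, High→Plus; Firm B's induced payoffs 5, 4, 0; outcome (Value, Low), payoffs (5, 5).
Firm B gets 5 moving first and 10 moving second, so Firm B prefers to move second.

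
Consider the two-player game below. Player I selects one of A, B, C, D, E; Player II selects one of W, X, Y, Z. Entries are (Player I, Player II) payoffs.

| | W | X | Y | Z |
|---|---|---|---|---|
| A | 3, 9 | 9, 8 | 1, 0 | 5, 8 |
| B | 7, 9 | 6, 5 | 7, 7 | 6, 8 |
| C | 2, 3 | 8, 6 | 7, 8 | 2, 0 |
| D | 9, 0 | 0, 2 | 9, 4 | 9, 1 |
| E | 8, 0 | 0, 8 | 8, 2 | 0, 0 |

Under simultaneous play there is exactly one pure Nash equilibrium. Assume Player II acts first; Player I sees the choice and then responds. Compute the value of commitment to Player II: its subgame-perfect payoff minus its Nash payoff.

4

Work backward from Player I's decision.
- W: Player I compares 3, 7, 2, 9, 8 and picks D; Player II would get 0.
- X: Player I compares 9, 6, 8, 0, 0 and picks A; Player II would get 8.
- Y: Player I compares 1, 7, 7, 9, 8 and picks D; Player II would get 4.
- Z: Player I compares 5, 6, 2, 9, 0 and picks D; Player II would get 1.
Maximizing over 0, 8, 4, 1, Player II chooses X. Subgame-perfect outcome: (A, X) with payoffs (9, 8).
For the simultaneous game, intersect best replies.
Player I's best replies: W→D; X→A; Y→D; Z→D.
Player II's best replies: A→W; B→W; C→Y; D→Y; E→X.
The unique mutual best reply is (D, Y), giving (9, 4).
Player II's commitment gain: 8 − 4 = 4.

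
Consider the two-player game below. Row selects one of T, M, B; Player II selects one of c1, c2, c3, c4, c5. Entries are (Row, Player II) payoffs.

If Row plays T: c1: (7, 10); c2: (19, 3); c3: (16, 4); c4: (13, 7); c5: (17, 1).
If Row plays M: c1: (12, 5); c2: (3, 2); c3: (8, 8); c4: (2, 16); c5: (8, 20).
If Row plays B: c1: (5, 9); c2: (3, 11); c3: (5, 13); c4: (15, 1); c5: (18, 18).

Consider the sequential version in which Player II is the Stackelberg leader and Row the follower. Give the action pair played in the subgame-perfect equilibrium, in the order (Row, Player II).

(B, c5)

Backward induction with Player II moving first.
- c1: Row compares 7, 12, 5 and picks M; Player II would get 5.
- c2: Row compares 19, 3, 3 and picks T; Player II would get 3.
- c3: Row compares 16, 8, 5 and picks T; Player II would get 4.
- c4: Row compares 13, 2, 15 and picks B; Player II would get 1.
- c5: Row compares 17, 8, 18 and picks B; Player II would get 18.
Player II's induced payoffs are 5, 3, 4, 1, 18, so Player II commits to c5. Subgame-perfect outcome: (B, c5) with payoffs (18, 18).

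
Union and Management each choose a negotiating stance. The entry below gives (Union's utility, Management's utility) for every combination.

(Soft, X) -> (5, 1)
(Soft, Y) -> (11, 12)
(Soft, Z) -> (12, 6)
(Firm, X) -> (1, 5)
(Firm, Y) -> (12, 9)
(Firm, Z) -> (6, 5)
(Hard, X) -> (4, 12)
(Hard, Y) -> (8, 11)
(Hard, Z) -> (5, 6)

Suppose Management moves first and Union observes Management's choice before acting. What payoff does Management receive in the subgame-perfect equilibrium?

Work backward from Union's decision.
- X: BR = Soft, leader payoff 1.
- Y: BR = Firm, leader payoff 9.
- Z: BR = Soft, leader payoff 6.
Among 1, 9, 6, the best is 9 at Y. Subgame-perfect outcome: (Firm, Y) with payoffs (12, 9).

9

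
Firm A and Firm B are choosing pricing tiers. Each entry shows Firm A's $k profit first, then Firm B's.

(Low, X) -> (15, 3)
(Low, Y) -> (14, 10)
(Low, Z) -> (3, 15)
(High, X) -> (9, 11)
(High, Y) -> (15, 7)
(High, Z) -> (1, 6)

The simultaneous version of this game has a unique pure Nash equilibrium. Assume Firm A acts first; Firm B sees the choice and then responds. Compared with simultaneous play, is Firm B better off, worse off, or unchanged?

worse off

Work backward from Firm B's decision.
- Low: Firm B compares 3, 10, 15 and picks Z; Firm A would get 3.
- High: Firm B compares 11, 7, 6 and picks X; Firm A would get 9.
Maximizing over 3, 9, Firm A chooses High. Subgame-perfect outcome: (High, X) with payoffs (9, 11).
Now find the simultaneous Nash equilibrium.
Firm A's best replies: X→Low; Y→High; Z→Low.
Firm B's best replies: Low→Z; High→X.
The unique mutual best reply is (Low, Z), giving (3, 15).
Firm B earns 11 sequentially versus 15 at the Nash outcome: worse off.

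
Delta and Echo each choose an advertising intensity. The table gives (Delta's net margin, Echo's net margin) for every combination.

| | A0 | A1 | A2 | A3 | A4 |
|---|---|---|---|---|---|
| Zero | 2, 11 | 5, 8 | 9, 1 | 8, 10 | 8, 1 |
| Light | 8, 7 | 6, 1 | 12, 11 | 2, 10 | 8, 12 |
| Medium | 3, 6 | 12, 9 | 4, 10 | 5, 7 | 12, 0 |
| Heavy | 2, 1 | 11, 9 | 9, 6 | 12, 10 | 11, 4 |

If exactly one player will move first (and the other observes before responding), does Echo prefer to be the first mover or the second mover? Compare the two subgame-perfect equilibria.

first

If Delta leads: Echo's best replies are Zero→A0, Light→A4, Medium→A2, Heavy→A3; Delta's induced payoffs 2, 8, 4, 12; outcome (Heavy, A3), payoffs (12, 10).
If Echo leads: Delta's best replies are A0→Light, A1→Medium, A2→Light, A3→Heavy, A4→Medium; Echo's induced payoffs 7, 9, 11, 10, 0; outcome (Light, A2), payoffs (12, 11).
Echo gets 11 moving first and 10 moving second, so Echo prefers to move first.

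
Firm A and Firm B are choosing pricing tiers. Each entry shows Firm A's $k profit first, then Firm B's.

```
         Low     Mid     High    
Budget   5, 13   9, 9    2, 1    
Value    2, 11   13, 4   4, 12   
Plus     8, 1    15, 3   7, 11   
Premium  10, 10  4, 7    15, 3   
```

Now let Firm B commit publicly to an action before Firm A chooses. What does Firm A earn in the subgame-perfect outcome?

Work backward from Firm A's decision.
- Low: BR = Premium, leader payoff 10.
- Mid: BR = Plus, leader payoff 3.
- High: BR = Premium, leader payoff 3.
Maximizing over 10, 3, 3, Firm B chooses Low. Subgame-perfect outcome: (Premium, Low) with payoffs (10, 10).

10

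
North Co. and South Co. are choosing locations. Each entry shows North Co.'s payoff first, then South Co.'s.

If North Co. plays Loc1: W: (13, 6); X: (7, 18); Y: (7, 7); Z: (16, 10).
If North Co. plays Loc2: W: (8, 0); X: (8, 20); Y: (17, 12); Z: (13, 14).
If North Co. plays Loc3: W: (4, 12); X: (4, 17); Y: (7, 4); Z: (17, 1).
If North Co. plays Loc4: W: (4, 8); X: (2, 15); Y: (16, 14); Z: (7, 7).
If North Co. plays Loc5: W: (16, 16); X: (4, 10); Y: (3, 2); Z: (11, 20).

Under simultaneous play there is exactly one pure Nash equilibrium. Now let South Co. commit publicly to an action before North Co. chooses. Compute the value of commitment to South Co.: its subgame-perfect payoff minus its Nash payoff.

0

Solve by backward induction (South Co. leads).
- W: BR = Loc5, leader payoff 16.
- X: BR = Loc2, leader payoff 20.
- Y: BR = Loc2, leader payoff 12.
- Z: BR = Loc3, leader payoff 1.
Maximizing over 16, 20, 12, 1, South Co. chooses X. Subgame-perfect outcome: (Loc2, X) with payoffs (8, 20).
Now find the simultaneous Nash equilibrium.
North Co.'s best replies: W→Loc5; X→Loc2; Y→Loc2; Z→Loc3.
South Co.'s best replies: Loc1→X; Loc2→X; Loc3→X; Loc4→X; Loc5→Z.
The unique mutual best reply is (Loc2, X), giving (8, 20).
South Co.'s commitment gain: 20 − 20 = 0.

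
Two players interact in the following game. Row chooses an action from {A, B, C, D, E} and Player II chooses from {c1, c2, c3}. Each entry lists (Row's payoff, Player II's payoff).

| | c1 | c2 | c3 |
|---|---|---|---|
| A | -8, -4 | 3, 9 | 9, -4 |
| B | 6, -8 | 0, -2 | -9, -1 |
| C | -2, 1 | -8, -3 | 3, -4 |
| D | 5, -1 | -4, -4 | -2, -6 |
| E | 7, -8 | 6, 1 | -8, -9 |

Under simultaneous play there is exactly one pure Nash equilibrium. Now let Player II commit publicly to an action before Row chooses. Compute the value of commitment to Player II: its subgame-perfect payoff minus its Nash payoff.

0

Row best-responds to each possible Player II move:
- c1: Row compares -8, 6, -2, 5, 7 and picks E; Player II would get -8.
- c2: Row compares 3, 0, -8, -4, 6 and picks E; Player II would get 1.
- c3: Row compares 9, -9, 3, -2, -8 and picks A; Player II would get -4.
Among -8, 1, -4, the best is 1 at c2. Subgame-perfect outcome: (E, c2) with payoffs (6, 1).
Now find the simultaneous Nash equilibrium.
Row's best replies: c1→E; c2→E; c3→A.
Player II's best replies: A→c2; B→c3; C→c1; D→c1; E→c2.
Only (E, c2) has each player best-responding; Nash payoffs (6, 1).
Player II's commitment gain: 1 − 1 = 0.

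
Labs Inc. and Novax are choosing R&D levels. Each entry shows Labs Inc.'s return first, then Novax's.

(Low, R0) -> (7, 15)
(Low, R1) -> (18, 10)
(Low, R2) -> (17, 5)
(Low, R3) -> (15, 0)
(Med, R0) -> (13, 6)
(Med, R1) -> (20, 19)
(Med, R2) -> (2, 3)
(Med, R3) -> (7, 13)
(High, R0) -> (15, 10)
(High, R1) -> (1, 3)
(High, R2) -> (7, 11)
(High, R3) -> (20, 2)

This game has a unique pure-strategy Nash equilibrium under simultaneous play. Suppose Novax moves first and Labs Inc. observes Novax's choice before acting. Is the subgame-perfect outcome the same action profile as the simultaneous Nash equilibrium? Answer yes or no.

Labs Inc. best-responds to each possible Novax move:
- R0: Labs Inc. compares 7, 13, 15 and picks High; Novax would get 10.
- R1: Labs Inc. compares 18, 20, 1 and picks Med; Novax would get 19.
- R2: Labs Inc. compares 17, 2, 7 and picks Low; Novax would get 5.
- R3: Labs Inc. compares 15, 7, 20 and picks High; Novax would get 2.
Novax's induced payoffs are 10, 19, 5, 2, so Novax commits to R1. Subgame-perfect outcome: (Med, R1) with payoffs (20, 19).
Under simultaneous play:
Labs Inc.'s best replies: R0→High; R1→Med; R2→Low; R3→High.
Novax's best replies: Low→R0; Med→R1; High→R2.
Only (Med, R1) has each player best-responding; Nash payoffs (20, 19).
Sequential outcome (Med, R1) coincides with the Nash profile (Med, R1).

yes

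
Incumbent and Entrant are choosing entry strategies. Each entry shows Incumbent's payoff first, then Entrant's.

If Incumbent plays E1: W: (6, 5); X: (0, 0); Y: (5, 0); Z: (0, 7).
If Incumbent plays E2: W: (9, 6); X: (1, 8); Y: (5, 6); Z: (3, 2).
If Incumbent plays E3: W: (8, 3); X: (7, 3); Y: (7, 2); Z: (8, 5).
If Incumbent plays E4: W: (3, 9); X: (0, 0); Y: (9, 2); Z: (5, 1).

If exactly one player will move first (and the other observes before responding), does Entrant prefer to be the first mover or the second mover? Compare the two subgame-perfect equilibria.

If Incumbent leads: Entrant's best replies are E1→Z, E2→X, E3→Z, E4→W; Incumbent's induced payoffs 0, 1, 8, 3; outcome (E3, Z), payoffs (8, 5).
If Entrant leads: Incumbent's best replies are W→E2, X→E3, Y→E4, Z→E3; Entrant's induced payoffs 6, 3, 2, 5; outcome (E2, W), payoffs (9, 6).
Entrant gets 6 moving first and 5 moving second, so Entrant prefers to move first.

first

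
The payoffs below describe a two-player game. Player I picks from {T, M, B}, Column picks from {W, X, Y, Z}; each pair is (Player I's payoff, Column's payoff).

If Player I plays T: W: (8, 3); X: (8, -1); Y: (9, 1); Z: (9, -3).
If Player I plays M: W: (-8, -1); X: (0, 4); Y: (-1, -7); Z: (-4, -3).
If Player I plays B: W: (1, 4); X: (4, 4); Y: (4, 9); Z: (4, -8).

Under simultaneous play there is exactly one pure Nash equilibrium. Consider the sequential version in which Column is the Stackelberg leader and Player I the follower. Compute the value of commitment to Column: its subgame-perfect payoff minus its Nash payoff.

Solve by backward induction (Column leads).
- W → Player I plays T (best of 8, -8, 1); Column gets 3.
- X → Player I plays T (best of 8, 0, 4); Column gets -1.
- Y → Player I plays T (best of 9, -1, 4); Column gets 1.
- Z → Player I plays T (best of 9, -4, 4); Column gets -3.
Column's induced payoffs are 3, -1, 1, -3, so Column commits to W. Subgame-perfect outcome: (T, W) with payoffs (8, 3).
For the simultaneous game, intersect best replies.
Player I's best replies: W→T; X→T; Y→T; Z→T.
Column's best replies: T→W; M→X; B→Y.
Only (T, W) has each player best-responding; Nash payoffs (8, 3).
Column's commitment gain: 3 − 3 = 0.

0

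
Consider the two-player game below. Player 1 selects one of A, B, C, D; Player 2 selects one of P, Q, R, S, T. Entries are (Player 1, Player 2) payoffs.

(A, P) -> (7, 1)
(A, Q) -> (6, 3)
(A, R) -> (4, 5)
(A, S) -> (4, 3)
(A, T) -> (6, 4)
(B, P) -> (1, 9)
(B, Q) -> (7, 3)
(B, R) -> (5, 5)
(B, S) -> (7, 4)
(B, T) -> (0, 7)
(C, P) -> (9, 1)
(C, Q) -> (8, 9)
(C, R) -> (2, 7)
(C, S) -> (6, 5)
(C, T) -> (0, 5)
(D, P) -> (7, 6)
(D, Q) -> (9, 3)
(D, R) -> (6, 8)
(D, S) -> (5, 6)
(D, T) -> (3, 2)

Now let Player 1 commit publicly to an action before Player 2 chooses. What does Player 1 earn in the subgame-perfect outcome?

Work backward from Player 2's decision.
- A: BR = R, leader payoff 4.
- B: BR = P, leader payoff 1.
- C: BR = Q, leader payoff 8.
- D: BR = R, leader payoff 6.
Player 1's induced payoffs are 4, 1, 8, 6, so Player 1 commits to C. Subgame-perfect outcome: (C, Q) with payoffs (8, 9).

8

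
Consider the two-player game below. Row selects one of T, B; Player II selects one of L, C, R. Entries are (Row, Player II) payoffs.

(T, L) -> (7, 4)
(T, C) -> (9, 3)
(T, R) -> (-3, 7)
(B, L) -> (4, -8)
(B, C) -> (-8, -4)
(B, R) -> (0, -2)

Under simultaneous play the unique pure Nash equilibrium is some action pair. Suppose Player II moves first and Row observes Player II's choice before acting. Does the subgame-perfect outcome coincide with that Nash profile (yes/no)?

no

Row best-responds to each possible Player II move:
- L → Row plays T (best of 7, 4); Player II gets 4.
- C → Row plays T (best of 9, -8); Player II gets 3.
- R → Row plays B (best of -3, 0); Player II gets -2.
Player II's induced payoffs are 4, 3, -2, so Player II commits to L. Subgame-perfect outcome: (T, L) with payoffs (7, 4).
Under simultaneous play:
Row's best replies: L→T; C→T; R→B.
Player II's best replies: T→R; B→R.
The unique mutual best reply is (B, R), giving (0, -2).
Sequential outcome (T, L) differs from the Nash profile (B, R).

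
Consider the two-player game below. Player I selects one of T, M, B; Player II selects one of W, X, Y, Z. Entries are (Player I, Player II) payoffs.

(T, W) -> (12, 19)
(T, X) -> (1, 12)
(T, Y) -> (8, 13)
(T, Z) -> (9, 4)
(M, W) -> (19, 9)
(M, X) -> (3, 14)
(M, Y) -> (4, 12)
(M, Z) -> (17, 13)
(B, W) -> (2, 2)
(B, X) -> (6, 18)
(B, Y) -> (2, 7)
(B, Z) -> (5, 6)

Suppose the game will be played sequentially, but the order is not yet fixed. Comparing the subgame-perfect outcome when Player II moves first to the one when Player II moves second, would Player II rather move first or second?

second

If Player I leads: Player II's best replies are T→W, M→X, B→X; Player I's induced payoffs 12, 3, 6; outcome (T, W), payoffs (12, 19).
If Player II leads: Player I's best replies are W→M, X→B, Y→T, Z→M; Player II's induced payoffs 9, 18, 13, 13; outcome (B, X), payoffs (6, 18).
Player II gets 18 moving first and 19 moving second, so Player II prefers to move second.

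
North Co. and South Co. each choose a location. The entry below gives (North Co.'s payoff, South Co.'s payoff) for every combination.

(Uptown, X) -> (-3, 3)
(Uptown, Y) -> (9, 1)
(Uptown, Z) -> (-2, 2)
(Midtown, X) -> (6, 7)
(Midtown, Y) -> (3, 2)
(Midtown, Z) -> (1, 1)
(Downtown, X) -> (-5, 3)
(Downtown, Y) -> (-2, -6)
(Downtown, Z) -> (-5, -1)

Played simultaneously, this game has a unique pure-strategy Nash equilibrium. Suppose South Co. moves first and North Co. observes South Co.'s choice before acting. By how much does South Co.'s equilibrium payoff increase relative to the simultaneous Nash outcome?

Solve by backward induction (South Co. leads).
- X: BR = Midtown, leader payoff 7.
- Y: BR = Uptown, leader payoff 1.
- Z: BR = Midtown, leader payoff 1.
Among 7, 1, 1, the best is 7 at X. Subgame-perfect outcome: (Midtown, X) with payoffs (6, 7).
Now find the simultaneous Nash equilibrium.
North Co.'s best replies: X→Midtown; Y→Uptown; Z→Midtown.
South Co.'s best replies: Uptown→X; Midtown→X; Downtown→X.
Only (Midtown, X) has each player best-responding; Nash payoffs (6, 7).
South Co.'s commitment gain: 7 − 7 = 0.

0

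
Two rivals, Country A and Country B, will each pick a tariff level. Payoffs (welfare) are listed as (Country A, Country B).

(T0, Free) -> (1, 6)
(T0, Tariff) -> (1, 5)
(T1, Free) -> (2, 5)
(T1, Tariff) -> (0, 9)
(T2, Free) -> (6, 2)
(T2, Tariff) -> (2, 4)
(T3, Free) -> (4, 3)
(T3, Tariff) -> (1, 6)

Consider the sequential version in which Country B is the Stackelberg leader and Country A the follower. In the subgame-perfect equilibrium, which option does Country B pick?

Backward induction with Country B moving first.
- Free → Country A plays T2 (best of 1, 2, 6, 4); Country B gets 2.
- Tariff → Country A plays T2 (best of 1, 0, 2, 1); Country B gets 4.
Among 2, 4, the best is 4 at Tariff. Subgame-perfect outcome: (T2, Tariff) with payoffs (2, 4).

Tariff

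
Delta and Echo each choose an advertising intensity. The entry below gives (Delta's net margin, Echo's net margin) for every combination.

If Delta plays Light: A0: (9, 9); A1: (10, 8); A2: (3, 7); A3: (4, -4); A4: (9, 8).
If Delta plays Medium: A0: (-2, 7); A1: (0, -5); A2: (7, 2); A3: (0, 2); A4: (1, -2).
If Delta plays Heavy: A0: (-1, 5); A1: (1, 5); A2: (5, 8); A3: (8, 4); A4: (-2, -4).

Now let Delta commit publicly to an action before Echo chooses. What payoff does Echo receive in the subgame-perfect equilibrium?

Work backward from Echo's decision.
- Light: BR = A0, leader payoff 9.
- Medium: BR = A0, leader payoff -2.
- Heavy: BR = A2, leader payoff 5.
Maximizing over 9, -2, 5, Delta chooses Light. Subgame-perfect outcome: (Light, A0) with payoffs (9, 9).

9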